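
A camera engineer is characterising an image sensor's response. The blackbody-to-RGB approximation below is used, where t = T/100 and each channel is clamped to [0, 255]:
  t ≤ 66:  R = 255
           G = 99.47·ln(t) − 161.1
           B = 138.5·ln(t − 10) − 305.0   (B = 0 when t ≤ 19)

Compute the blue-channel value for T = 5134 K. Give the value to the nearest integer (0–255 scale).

210

t = 5134/100 = 51.34; the t ≤ 66 branch applies.
B = 138.5·ln(51.34 − 10) − 305.0 = 138.5·ln 41.34 − 305.0 = 138.5·3.7218 − 305.0 = 210.474.
Rounded: 210.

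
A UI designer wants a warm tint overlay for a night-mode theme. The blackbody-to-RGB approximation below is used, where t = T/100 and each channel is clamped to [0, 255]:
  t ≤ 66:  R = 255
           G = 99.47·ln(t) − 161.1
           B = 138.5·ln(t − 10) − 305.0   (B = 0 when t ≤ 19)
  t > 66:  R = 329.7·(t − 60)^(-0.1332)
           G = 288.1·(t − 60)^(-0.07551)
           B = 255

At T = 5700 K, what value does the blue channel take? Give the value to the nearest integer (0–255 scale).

228

t = 5700/100 = 57; the t ≤ 66 branch applies.
B = 138.5·ln(57 − 10) − 305.0 = 138.5·ln 47 − 305.0 = 138.5·3.8501 − 305.0 = 228.245.
Rounded: 228.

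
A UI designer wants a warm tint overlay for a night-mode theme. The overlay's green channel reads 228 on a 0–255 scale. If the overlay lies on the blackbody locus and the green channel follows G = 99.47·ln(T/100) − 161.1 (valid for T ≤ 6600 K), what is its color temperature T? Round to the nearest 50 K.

ln t = (228 + 161.1) / 99.47 = 3.9117.
t = e^3.9117 = 49.985.
T = 100·t = 4999 K → 5000 K to the nearest 50 K.

5000 K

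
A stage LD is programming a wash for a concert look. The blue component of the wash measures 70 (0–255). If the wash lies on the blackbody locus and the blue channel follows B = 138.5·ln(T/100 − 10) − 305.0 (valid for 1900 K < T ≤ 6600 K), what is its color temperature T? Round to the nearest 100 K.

2500 K

ln(t − 10) = (70 + 305.0) / 138.5 = 2.7076.
t − 10 = e^2.7076 = 14.993, so t = 24.993.
T = 100·t = 2499 K → 2500 K to the nearest 100 K.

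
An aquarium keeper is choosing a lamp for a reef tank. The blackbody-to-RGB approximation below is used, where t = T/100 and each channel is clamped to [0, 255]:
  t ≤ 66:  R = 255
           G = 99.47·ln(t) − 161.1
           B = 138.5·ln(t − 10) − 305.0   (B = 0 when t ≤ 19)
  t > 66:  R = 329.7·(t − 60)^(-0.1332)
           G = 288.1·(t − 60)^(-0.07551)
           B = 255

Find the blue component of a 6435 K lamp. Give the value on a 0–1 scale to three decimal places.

t = 6435/100 = 64.35; the t ≤ 66 branch applies.
B = 138.5·ln(64.35 − 10) − 305.0 = 138.5·ln 54.35 − 305.0 = 138.5·3.9954 − 305.0 = 248.369.
On a 0–1 scale: 248.369/255 = 0.9740 → 0.974.

0.974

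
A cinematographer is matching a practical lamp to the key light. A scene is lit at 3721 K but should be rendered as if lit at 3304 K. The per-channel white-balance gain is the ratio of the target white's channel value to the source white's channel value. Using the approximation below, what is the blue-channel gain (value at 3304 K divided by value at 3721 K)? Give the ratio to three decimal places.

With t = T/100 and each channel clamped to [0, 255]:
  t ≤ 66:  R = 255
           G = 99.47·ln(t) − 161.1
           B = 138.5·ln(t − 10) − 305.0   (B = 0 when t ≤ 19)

0.849

At 3721 K (t = 37.21):
  B = 138.5·ln(37.21 − 10) − 305.0 = 138.5·ln 27.21 − 305.0 = 138.5·3.3036 − 305.0 = 152.546.
At 3304 K (t = 33.04):
  B = 138.5·ln(33.04 − 10) − 305.0 = 138.5·ln 23.04 − 305.0 = 138.5·3.1372 − 305.0 = 129.507.
Gain = 129.507 / 152.546 = 0.8490 → 0.849.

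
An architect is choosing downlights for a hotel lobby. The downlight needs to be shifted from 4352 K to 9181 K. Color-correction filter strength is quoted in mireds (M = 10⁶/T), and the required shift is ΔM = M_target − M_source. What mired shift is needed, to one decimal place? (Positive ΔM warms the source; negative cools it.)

-120.9 mireds

M_source = 10⁶/4352 = 229.779; M_target = 10⁶/9181 = 108.921.
ΔM = 108.921 − 229.779 = -120.859 → -120.9 mireds, a cooling shift.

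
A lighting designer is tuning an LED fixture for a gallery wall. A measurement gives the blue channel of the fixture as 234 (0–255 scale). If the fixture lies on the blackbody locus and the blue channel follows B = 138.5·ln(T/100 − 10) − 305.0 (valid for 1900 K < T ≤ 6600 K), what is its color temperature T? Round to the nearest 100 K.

5900 K

ln(t − 10) = (234 + 305.0) / 138.5 = 3.8917.
t − 10 = e^3.8917 = 48.994, so t = 58.994.
T = 100·t = 5899 K → 5900 K to the nearest 100 K.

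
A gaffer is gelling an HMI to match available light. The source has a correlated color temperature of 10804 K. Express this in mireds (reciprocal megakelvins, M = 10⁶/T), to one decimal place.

M = 10⁶ / 10804 = 92.558 → 92.6 mireds.

92.6 mireds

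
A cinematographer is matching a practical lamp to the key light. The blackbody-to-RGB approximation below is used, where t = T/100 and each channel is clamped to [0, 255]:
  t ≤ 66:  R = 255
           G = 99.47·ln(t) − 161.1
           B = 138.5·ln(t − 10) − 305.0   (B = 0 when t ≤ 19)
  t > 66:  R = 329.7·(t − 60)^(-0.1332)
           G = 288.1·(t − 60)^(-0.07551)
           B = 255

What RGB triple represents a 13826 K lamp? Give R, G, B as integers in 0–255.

R=184, G=207, B=255

t = 13826/100 = 138.26; the t > 66 branch applies.
R = 329.7·(138.26 − 60)^(-0.1332) = 329.7·78.26^(-0.1332) = 329.7·0.55947 = 184.459.
G = 288.1·(138.26 − 60)^(-0.07551) = 288.1·78.26^(-0.07551) = 288.1·0.71948 = 207.282.
B = 255 by definition for t > 66.
Rounded: (184, 207, 255).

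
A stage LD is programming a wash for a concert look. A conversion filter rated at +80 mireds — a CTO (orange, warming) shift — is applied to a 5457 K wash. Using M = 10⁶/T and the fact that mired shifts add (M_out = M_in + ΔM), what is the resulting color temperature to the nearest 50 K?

M_in = 10⁶/5457 = 183.25 mireds.
M_out = 183.25 + (+80) = 263.25 mireds.
T_out = 10⁶/263.25 = 3798.7 K → 3800 K.

3800 K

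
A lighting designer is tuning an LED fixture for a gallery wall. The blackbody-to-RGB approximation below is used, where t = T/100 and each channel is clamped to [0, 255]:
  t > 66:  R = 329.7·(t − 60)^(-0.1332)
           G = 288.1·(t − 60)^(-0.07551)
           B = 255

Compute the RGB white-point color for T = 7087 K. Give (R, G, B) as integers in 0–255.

(240, 241, 255)

t = 7087/100 = 70.87; the t > 66 branch applies.
R = 329.7·(70.87 − 60)^(-0.1332) = 329.7·10.87^(-0.1332) = 329.7·0.72774 = 239.935.
G = 288.1·(70.87 − 60)^(-0.07551) = 288.1·10.87^(-0.07551) = 288.1·0.83513 = 240.601.
B = 255 by definition for t > 66.
Rounded: (240, 241, 255).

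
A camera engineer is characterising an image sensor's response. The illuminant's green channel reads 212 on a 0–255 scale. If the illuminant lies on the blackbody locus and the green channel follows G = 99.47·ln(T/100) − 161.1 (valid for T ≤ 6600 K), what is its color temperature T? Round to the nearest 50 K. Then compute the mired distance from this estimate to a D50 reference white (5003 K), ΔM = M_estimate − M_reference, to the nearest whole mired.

+35 mireds

ln t = (212 + 161.1) / 99.47 = 3.7509.
t = e^3.7509 = 42.559.
T = 100·t = 4256 K → 4250 K to the nearest 50 K.
M_estimate = 10⁶/4250 = 235.29; M_reference = 10⁶/5003 = 199.88.
ΔM = 235.29 − 199.88 = 35.41 → +35 mireds.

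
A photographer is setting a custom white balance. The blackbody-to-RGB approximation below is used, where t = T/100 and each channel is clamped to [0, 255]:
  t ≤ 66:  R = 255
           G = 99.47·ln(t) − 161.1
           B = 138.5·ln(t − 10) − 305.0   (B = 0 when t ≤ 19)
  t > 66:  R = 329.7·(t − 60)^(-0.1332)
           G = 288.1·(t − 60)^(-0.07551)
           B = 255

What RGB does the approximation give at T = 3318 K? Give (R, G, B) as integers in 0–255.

(255, 187, 130)

t = 3318/100 = 33.18; the t ≤ 66 branch applies.
R = 255 by definition for t ≤ 66.
G = 99.47·ln 33.18 − 161.1 = 99.47·3.5019 − 161.1 = 187.239.
B = 138.5·ln(33.18 − 10) − 305.0 = 138.5·ln 23.18 − 305.0 = 138.5·3.1433 − 305.0 = 130.346.
Rounded: (255, 187, 130).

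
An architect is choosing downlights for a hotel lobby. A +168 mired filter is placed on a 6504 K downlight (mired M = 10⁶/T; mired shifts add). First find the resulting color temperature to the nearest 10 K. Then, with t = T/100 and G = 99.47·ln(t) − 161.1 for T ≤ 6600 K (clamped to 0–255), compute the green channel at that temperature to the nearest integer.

181

M_in = 10⁶/6504 = 153.75; M_out = 153.75 + (+168) = 321.75.
T_out = 10⁶/321.75 = 3108.0 K → 3110 K; t = 31.1.
G = 99.47·ln 31.1 − 161.1 = 99.47·3.4372 − 161.1 = 180.799.
Rounded: 181.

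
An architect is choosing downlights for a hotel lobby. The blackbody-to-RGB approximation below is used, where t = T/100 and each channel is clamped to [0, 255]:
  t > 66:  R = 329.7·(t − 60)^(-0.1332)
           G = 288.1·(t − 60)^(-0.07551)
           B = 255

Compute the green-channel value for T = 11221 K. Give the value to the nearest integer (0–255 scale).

214

t = 11221/100 = 112.21; the t > 66 branch applies.
G = 288.1·(112.21 − 60)^(-0.07551) = 288.1·52.21^(-0.07551) = 288.1·0.74181 = 213.715.
Rounded: 214.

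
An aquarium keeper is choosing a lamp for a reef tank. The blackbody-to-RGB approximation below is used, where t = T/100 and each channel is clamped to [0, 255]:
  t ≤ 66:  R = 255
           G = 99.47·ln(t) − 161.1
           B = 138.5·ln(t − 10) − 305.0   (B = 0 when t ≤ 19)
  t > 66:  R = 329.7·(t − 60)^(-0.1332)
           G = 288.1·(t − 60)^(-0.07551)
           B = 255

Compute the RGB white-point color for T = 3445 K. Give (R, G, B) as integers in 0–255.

(255, 191, 138)

t = 3445/100 = 34.45; the t ≤ 66 branch applies.
R = 255 by definition for t ≤ 66.
G = 99.47·ln 34.45 − 161.1 = 99.47·3.5395 − 161.1 = 190.975.
B = 138.5·ln(34.45 − 10) − 305.0 = 138.5·ln 24.45 − 305.0 = 138.5·3.1966 − 305.0 = 137.733.
Rounded: (255, 191, 138).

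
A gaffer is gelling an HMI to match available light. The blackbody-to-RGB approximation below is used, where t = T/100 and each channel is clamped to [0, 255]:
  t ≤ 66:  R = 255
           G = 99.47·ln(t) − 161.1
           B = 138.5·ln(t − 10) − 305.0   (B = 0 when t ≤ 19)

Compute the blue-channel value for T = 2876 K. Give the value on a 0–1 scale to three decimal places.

0.396

t = 2876/100 = 28.76; the t ≤ 66 branch applies.
B = 138.5·ln(28.76 − 10) − 305.0 = 138.5·ln 18.76 − 305.0 = 138.5·2.9317 − 305.0 = 101.044.
On a 0–1 scale: 101.044/255 = 0.3963 → 0.396.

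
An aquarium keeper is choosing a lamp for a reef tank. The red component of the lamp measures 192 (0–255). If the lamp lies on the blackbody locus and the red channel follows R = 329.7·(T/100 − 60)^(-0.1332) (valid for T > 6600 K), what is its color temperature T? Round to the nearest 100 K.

(t − 60)^(-0.1332) = 192/329.7 = 0.58235.
t − 60 = 0.58235^(1/-0.1332) = 0.58235^(-7.508) = 57.929, so t = 117.929.
T = 100·t = 11793 K → 11800 K to the nearest 100 K.

11800 K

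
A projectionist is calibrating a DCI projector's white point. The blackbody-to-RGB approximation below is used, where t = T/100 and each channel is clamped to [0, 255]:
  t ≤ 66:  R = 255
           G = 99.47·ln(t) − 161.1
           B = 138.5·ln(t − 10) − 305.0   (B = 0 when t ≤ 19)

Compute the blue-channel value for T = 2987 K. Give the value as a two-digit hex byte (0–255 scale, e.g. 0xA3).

0x6D

t = 2987/100 = 29.87; the t ≤ 66 branch applies.
B = 138.5·ln(29.87 − 10) − 305.0 = 138.5·ln 19.87 − 305.0 = 138.5·2.9892 − 305.0 = 109.006.
Rounded: 109; in hex, 0x6D.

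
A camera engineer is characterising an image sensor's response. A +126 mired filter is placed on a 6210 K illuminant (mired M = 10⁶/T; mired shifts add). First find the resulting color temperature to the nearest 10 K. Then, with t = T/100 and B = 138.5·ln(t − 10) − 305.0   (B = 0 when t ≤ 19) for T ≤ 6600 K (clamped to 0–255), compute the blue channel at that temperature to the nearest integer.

M_in = 10⁶/6210 = 161.03; M_out = 161.03 + (+126) = 287.03.
T_out = 10⁶/287.03 = 3483.9 K → 3480 K; t = 34.8.
B = 138.5·ln(34.8 − 10) − 305.0 = 138.5·ln 24.8 − 305.0 = 138.5·3.2108 − 305.0 = 139.702.
Rounded: 140.

140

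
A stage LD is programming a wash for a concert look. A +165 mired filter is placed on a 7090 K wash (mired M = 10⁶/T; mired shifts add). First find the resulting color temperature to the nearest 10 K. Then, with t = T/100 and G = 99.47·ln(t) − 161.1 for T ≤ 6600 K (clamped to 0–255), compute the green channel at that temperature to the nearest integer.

M_in = 10⁶/7090 = 141.04; M_out = 141.04 + (+165) = 306.04.
T_out = 10⁶/306.04 = 3267.5 K → 3270 K; t = 32.7.
G = 99.47·ln 32.7 − 161.1 = 99.47·3.4874 − 161.1 = 185.789.
Rounded: 186.

186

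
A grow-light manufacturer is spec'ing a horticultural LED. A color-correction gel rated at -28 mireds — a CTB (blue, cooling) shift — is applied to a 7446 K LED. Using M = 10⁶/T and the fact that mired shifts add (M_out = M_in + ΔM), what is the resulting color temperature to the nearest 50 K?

M_in = 10⁶/7446 = 134.30 mireds.
M_out = 134.30 + (-28) = 106.30 mireds.
T_out = 10⁶/106.30 = 9407.3 K → 9400 K.

9400 K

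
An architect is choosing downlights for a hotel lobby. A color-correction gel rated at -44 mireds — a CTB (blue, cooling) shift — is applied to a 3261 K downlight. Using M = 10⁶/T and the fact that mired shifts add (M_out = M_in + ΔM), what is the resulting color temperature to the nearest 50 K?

M_in = 10⁶/3261 = 306.65 mireds.
M_out = 306.65 + (-44) = 262.65 mireds.
T_out = 10⁶/262.65 = 3807.3 K → 3800 K.

3800 K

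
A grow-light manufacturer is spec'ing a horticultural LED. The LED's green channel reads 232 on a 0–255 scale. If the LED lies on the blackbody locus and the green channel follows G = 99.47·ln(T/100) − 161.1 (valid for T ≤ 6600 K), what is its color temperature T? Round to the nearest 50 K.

ln t = (232 + 161.1) / 99.47 = 3.9519.
t = e^3.9519 = 52.036.
T = 100·t = 5204 K → 5200 K to the nearest 50 K.

5200 K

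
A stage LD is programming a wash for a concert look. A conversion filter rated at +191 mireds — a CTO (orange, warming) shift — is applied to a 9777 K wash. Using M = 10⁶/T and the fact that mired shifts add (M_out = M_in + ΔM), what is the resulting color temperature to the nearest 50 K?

M_in = 10⁶/9777 = 102.28 mireds.
M_out = 102.28 + (+191) = 293.28 mireds.
T_out = 10⁶/293.28 = 3409.7 K → 3400 K.

3400 K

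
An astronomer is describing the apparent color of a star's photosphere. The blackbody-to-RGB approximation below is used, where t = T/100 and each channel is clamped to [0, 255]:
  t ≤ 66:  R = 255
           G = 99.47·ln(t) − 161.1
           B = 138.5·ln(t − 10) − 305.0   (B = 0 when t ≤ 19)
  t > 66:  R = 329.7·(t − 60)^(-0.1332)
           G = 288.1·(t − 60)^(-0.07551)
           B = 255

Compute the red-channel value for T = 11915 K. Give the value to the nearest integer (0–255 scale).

191

t = 11915/100 = 119.15; the t > 66 branch applies.
R = 329.7·(119.15 − 60)^(-0.1332) = 329.7·59.15^(-0.1332) = 329.7·0.58073 = 191.467.
Rounded: 191.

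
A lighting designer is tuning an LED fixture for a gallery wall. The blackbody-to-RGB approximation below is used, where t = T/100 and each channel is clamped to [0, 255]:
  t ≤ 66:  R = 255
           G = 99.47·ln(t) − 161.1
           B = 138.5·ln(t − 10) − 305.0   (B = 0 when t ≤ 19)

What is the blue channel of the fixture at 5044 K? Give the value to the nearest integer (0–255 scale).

207

t = 5044/100 = 50.44; the t ≤ 66 branch applies.
B = 138.5·ln(50.44 − 10) − 305.0 = 138.5·ln 40.44 − 305.0 = 138.5·3.6998 − 305.0 = 207.425.
Rounded: 207.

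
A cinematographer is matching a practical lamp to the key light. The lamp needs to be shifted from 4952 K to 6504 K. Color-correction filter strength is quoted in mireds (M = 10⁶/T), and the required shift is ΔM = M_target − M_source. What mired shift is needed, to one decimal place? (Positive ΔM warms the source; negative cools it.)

M_source = 10⁶/4952 = 201.939; M_target = 10⁶/6504 = 153.752.
ΔM = 153.752 − 201.939 = -48.187 → -48.2 mireds, a cooling shift.

-48.2 mireds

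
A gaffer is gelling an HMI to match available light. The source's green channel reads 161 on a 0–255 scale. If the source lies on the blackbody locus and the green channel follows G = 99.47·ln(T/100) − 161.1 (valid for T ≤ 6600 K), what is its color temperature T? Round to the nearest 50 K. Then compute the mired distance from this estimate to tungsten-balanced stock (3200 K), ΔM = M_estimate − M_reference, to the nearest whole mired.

ln t = (161 + 161.1) / 99.47 = 3.2382.
t = e^3.2382 = 25.487.
T = 100·t = 2549 K → 2550 K to the nearest 50 K.
M_estimate = 10⁶/2550 = 392.16; M_reference = 10⁶/3200 = 312.50.
ΔM = 392.16 − 312.50 = 79.66 → +80 mireds.

+80 mireds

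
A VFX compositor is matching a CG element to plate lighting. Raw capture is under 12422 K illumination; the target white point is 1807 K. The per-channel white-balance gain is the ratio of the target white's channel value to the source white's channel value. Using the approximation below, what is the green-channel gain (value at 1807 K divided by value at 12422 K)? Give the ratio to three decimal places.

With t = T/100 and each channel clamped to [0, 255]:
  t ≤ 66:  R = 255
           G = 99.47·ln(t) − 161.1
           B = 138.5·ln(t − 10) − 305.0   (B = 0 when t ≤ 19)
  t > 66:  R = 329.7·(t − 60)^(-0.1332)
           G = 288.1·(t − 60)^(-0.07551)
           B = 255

At 12422 K (t = 124.22):
  G = 288.1·(124.22 − 60)^(-0.07551) = 288.1·64.22^(-0.07551) = 288.1·0.73030 = 210.400.
At 1807 K (t = 18.07):
  G = 99.47·ln 18.07 − 161.1 = 99.47·2.8943 − 161.1 = 126.791.
Gain = 126.791 / 210.400 = 0.6026 → 0.603.

0.603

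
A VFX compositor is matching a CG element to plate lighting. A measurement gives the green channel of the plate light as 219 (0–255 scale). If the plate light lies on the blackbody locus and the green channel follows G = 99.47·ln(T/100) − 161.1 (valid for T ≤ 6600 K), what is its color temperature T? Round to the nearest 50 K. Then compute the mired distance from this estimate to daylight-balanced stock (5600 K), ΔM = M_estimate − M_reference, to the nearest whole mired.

+41 mireds

ln t = (219 + 161.1) / 99.47 = 3.8213.
t = e^3.8213 = 45.661.
T = 100·t = 4566 K → 4550 K to the nearest 50 K.
M_estimate = 10⁶/4550 = 219.78; M_reference = 10⁶/5600 = 178.57.
ΔM = 219.78 − 178.57 = 41.21 → +41 mireds.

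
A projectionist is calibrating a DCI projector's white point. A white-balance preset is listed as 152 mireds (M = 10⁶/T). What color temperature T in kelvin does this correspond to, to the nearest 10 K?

T = 10⁶ / 152 = 6578.95 K → 6580 K.

6580 K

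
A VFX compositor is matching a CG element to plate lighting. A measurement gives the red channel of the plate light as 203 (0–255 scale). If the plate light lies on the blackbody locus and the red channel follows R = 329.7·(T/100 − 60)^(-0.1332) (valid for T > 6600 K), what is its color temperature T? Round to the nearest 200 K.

9800 K

(t − 60)^(-0.1332) = 203/329.7 = 0.61571.
t − 60 = 0.61571^(1/-0.1332) = 0.61571^(-7.508) = 38.129, so t = 98.129.
T = 100·t = 9813 K → 9800 K to the nearest 200 K.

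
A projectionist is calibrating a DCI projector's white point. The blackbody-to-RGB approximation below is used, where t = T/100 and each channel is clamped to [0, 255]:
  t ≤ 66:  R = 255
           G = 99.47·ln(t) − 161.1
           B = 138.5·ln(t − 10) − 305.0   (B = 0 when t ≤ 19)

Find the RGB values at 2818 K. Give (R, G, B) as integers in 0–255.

t = 2818/100 = 28.18; the t ≤ 66 branch applies.
R = 255 by definition for t ≤ 66.
G = 99.47·ln 28.18 − 161.1 = 99.47·3.3386 − 161.1 = 170.992.
B = 138.5·ln(28.18 − 10) − 305.0 = 138.5·ln 18.18 − 305.0 = 138.5·2.9003 − 305.0 = 96.695.
Rounded: (255, 171, 97).

(255, 171, 97)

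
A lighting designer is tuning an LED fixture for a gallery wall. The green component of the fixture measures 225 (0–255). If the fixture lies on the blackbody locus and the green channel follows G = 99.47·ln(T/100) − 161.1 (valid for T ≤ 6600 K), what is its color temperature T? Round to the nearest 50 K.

4850 K

ln t = (225 + 161.1) / 99.47 = 3.8816.
t = e^3.8816 = 48.500.
T = 100·t = 4850 K → 4850 K to the nearest 50 K.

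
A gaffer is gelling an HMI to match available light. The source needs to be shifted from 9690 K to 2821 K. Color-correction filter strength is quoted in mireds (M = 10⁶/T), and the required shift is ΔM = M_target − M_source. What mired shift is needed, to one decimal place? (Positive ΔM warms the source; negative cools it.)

+251.3 mireds

M_source = 10⁶/9690 = 103.199; M_target = 10⁶/2821 = 354.484.
ΔM = 354.484 − 103.199 = 251.285 → +251.3 mireds, a warming shift.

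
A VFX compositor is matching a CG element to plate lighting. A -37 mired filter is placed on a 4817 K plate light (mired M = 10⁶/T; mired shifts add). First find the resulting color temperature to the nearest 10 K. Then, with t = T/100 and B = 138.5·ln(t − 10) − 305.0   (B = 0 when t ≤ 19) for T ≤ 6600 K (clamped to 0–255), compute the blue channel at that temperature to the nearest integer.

M_in = 10⁶/4817 = 207.60; M_out = 207.60 + (-37) = 170.60.
T_out = 10⁶/170.60 = 5861.7 K → 5860 K; t = 58.6.
B = 138.5·ln(58.6 − 10) − 305.0 = 138.5·ln 48.6 − 305.0 = 138.5·3.8836 − 305.0 = 232.882.
Rounded: 233.

233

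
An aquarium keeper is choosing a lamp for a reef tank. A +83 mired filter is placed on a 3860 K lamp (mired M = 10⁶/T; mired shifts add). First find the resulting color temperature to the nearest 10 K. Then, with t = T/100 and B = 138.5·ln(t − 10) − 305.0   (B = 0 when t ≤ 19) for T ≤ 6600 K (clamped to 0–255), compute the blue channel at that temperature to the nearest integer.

104

M_in = 10⁶/3860 = 259.07; M_out = 259.07 + (+83) = 342.07.
T_out = 10⁶/342.07 = 2923.4 K → 2920 K; t = 29.2.
B = 138.5·ln(29.2 − 10) − 305.0 = 138.5·ln 19.2 − 305.0 = 138.5·2.9549 − 305.0 = 104.255.
Rounded: 104.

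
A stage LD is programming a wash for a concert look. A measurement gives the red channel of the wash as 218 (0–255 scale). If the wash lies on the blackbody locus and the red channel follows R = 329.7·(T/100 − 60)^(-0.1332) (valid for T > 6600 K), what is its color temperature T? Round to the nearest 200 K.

(t − 60)^(-0.1332) = 218/329.7 = 0.66121.
t − 60 = 0.66121^(1/-0.1332) = 0.66121^(-7.508) = 22.326, so t = 82.326.
T = 100·t = 8233 K → 8200 K to the nearest 200 K.

8200 K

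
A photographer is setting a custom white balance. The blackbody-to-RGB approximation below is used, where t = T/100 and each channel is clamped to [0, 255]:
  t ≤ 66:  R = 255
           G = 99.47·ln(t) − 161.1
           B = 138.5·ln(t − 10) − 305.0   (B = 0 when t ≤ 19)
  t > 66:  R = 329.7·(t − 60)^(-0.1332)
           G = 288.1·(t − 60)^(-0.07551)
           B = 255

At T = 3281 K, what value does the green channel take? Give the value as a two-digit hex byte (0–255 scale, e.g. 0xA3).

t = 3281/100 = 32.81; the t ≤ 66 branch applies.
G = 99.47·ln 32.81 − 161.1 = 99.47·3.4907 − 161.1 = 186.123.
Rounded: 186; in hex, 0xBA.

0xBA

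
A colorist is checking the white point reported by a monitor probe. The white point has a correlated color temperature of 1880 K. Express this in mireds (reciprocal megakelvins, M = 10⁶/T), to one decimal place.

M = 10⁶ / 1880 = 531.915 → 531.9 mireds.

531.9 mireds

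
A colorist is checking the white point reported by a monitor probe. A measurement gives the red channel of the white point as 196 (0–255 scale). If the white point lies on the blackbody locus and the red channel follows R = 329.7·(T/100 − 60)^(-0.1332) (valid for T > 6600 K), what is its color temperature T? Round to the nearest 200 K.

(t − 60)^(-0.1332) = 196/329.7 = 0.59448.
t − 60 = 0.59448^(1/-0.1332) = 0.59448^(-7.508) = 49.621, so t = 109.621.
T = 100·t = 10962 K → 11000 K to the nearest 200 K.

11000 K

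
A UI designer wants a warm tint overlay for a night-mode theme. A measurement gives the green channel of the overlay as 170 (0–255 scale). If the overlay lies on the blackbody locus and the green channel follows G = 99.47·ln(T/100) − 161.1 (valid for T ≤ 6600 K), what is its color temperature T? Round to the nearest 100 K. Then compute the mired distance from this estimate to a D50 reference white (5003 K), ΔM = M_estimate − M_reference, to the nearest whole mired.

+157 mireds

ln t = (170 + 161.1) / 99.47 = 3.3286.
t = e^3.3286 = 27.900.
T = 100·t = 2790 K → 2800 K to the nearest 100 K.
M_estimate = 10⁶/2800 = 357.14; M_reference = 10⁶/5003 = 199.88.
ΔM = 357.14 − 199.88 = 157.26 → +157 mireds.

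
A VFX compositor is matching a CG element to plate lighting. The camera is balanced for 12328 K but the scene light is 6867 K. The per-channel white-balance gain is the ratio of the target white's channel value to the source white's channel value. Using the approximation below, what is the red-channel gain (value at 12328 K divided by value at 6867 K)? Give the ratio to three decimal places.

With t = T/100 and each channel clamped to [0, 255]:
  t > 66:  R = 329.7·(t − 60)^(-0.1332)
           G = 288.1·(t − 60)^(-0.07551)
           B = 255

0.767

At 6867 K (t = 68.67):
  R = 329.7·(68.67 − 60)^(-0.1332) = 329.7·8.67^(-0.1332) = 329.7·0.74999 = 247.272.
At 12328 K (t = 123.28):
  R = 329.7·(123.28 − 60)^(-0.1332) = 329.7·63.28^(-0.1332) = 329.7·0.57553 = 189.754.
Gain = 189.754 / 247.272 = 0.7674 → 0.767.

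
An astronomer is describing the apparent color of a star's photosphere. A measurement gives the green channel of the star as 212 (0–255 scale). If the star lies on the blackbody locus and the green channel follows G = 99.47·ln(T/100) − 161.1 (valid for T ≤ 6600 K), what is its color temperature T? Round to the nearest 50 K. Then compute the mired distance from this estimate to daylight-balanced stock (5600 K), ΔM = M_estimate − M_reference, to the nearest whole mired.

+57 mireds

ln t = (212 + 161.1) / 99.47 = 3.7509.
t = e^3.7509 = 42.559.
T = 100·t = 4256 K → 4250 K to the nearest 50 K.
M_estimate = 10⁶/4250 = 235.29; M_reference = 10⁶/5600 = 178.57.
ΔM = 235.29 − 178.57 = 56.72 → +57 mireds.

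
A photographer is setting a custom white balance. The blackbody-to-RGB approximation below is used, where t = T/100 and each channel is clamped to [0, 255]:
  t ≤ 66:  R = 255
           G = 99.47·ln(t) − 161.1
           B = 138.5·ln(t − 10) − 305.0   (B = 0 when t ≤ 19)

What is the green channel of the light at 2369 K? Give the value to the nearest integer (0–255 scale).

t = 2369/100 = 23.69; the t ≤ 66 branch applies.
G = 99.47·ln 23.69 − 161.1 = 99.47·3.1651 − 161.1 = 153.728.
Rounded: 154.

154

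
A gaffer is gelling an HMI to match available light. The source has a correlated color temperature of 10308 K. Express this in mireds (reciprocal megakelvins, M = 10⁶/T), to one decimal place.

M = 10⁶ / 10308 = 97.012 → 97.0 mireds.

97.0 mireds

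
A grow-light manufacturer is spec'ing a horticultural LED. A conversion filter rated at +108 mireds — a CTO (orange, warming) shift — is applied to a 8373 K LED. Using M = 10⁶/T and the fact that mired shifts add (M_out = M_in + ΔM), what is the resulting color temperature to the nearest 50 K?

4400 K

M_in = 10⁶/8373 = 119.43 mireds.
M_out = 119.43 + (+108) = 227.43 mireds.
T_out = 10⁶/227.43 = 4396.9 K → 4400 K.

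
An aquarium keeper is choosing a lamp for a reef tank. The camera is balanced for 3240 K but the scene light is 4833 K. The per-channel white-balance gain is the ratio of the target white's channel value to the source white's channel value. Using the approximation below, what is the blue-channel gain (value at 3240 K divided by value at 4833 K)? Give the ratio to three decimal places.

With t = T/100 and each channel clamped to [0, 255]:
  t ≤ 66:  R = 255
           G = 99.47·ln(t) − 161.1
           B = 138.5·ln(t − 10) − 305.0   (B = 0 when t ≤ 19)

0.628

At 4833 K (t = 48.33):
  B = 138.5·ln(48.33 − 10) − 305.0 = 138.5·ln 38.33 − 305.0 = 138.5·3.6462 − 305.0 = 200.003.
At 3240 K (t = 32.4):
  B = 138.5·ln(32.4 − 10) − 305.0 = 138.5·ln 22.4 − 305.0 = 138.5·3.1091 − 305.0 = 125.605.
Gain = 125.605 / 200.003 = 0.6280 → 0.628.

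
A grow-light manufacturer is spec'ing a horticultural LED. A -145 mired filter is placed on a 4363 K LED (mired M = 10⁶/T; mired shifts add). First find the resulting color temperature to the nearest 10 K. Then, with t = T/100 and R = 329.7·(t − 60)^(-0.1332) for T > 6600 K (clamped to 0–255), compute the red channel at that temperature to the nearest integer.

M_in = 10⁶/4363 = 229.20; M_out = 229.20 + (-145) = 84.20.
T_out = 10⁶/84.20 = 11876.5 K → 11880 K; t = 118.8.
R = 329.7·(118.8 − 60)^(-0.1332) = 329.7·58.8^(-0.1332) = 329.7·0.58119 = 191.619.
Rounded: 192.

192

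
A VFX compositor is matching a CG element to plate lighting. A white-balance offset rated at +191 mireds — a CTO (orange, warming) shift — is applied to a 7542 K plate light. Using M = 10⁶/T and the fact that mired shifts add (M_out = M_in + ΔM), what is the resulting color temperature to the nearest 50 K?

M_in = 10⁶/7542 = 132.59 mireds.
M_out = 132.59 + (+191) = 323.59 mireds.
T_out = 10⁶/323.59 = 3090.3 K → 3100 K.

3100 K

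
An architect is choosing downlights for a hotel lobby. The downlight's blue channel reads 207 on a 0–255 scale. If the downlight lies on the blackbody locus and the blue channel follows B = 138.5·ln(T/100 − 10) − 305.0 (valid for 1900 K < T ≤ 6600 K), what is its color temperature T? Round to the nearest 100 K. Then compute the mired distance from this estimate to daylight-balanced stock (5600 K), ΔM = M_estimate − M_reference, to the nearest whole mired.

+21 mireds

ln(t − 10) = (207 + 305.0) / 138.5 = 3.6968.
t − 10 = e^3.6968 = 40.316, so t = 50.316.
T = 100·t = 5032 K → 5000 K to the nearest 100 K.
M_estimate = 10⁶/5000 = 200.00; M_reference = 10⁶/5600 = 178.57.
ΔM = 200.00 − 178.57 = 21.43 → +21 mireds.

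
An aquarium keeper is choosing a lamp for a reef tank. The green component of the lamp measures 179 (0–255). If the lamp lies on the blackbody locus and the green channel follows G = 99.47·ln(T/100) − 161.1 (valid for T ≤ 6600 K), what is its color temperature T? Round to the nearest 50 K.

3050 K

ln t = (179 + 161.1) / 99.47 = 3.4191.
t = e^3.4191 = 30.543.
T = 100·t = 3054 K → 3050 K to the nearest 50 K.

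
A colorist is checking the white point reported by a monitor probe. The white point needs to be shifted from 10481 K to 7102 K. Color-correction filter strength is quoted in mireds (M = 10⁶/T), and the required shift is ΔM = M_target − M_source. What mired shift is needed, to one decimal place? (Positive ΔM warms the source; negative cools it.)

M_source = 10⁶/10481 = 95.411; M_target = 10⁶/7102 = 140.805.
ΔM = 140.805 − 95.411 = 45.395 → +45.4 mireds, a warming shift.

+45.4 mireds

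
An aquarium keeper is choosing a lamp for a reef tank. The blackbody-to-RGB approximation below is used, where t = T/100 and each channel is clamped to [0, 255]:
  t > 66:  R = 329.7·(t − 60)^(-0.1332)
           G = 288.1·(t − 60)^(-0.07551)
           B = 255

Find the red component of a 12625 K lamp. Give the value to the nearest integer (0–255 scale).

189

t = 12625/100 = 126.25; the t > 66 branch applies.
R = 329.7·(126.25 − 60)^(-0.1332) = 329.7·66.25^(-0.1332) = 329.7·0.57203 = 188.598.
Rounded: 189.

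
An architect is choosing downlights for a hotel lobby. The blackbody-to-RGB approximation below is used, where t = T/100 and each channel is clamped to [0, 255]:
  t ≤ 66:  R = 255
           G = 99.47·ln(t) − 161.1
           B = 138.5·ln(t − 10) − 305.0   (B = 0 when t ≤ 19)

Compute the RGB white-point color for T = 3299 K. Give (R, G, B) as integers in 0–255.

t = 3299/100 = 32.99; the t ≤ 66 branch applies.
R = 255 by definition for t ≤ 66.
G = 99.47·ln 32.99 − 161.1 = 99.47·3.4962 − 161.1 = 186.667.
B = 138.5·ln(32.99 − 10) − 305.0 = 138.5·ln 22.99 − 305.0 = 138.5·3.1351 − 305.0 = 129.206.
Rounded: (255, 187, 129).

(255, 187, 129)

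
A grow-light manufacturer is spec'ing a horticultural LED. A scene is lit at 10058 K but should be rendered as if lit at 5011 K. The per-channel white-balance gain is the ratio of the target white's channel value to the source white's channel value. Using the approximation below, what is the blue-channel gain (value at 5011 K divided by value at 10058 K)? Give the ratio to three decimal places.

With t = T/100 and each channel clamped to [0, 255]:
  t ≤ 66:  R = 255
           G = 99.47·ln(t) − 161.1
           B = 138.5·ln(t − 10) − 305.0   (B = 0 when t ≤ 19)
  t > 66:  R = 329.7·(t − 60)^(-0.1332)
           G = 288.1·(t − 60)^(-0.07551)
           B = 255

0.809

At 10058 K (t = 100.58):
  B = 255 by definition for t > 66.
At 5011 K (t = 50.11):
  B = 138.5·ln(50.11 − 10) − 305.0 = 138.5·ln 40.11 − 305.0 = 138.5·3.6916 − 305.0 = 206.290.
Gain = 206.290 / 255.000 = 0.8090 → 0.809.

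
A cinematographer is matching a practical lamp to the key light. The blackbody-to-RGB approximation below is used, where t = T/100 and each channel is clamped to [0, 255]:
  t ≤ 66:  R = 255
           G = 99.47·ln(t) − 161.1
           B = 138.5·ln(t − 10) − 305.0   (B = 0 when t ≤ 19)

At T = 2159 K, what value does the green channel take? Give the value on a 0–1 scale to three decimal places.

0.567

t = 2159/100 = 21.59; the t ≤ 66 branch applies.
G = 99.47·ln 21.59 − 161.1 = 99.47·3.0722 − 161.1 = 144.495.
On a 0–1 scale: 144.495/255 = 0.5666 → 0.567.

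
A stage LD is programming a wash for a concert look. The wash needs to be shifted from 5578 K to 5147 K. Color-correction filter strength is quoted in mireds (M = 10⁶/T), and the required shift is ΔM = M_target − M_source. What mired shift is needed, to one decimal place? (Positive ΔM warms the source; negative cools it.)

+15.0 mireds

M_source = 10⁶/5578 = 179.276; M_target = 10⁶/5147 = 194.288.
ΔM = 194.288 − 179.276 = 15.012 → +15.0 mireds, a warming shift.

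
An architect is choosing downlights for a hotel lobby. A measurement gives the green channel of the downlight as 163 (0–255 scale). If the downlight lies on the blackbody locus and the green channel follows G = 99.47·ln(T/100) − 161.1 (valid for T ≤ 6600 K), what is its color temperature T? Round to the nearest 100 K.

2600 K

ln t = (163 + 161.1) / 99.47 = 3.2583.
t = e^3.2583 = 26.004.
T = 100·t = 2600 K → 2600 K to the nearest 100 K.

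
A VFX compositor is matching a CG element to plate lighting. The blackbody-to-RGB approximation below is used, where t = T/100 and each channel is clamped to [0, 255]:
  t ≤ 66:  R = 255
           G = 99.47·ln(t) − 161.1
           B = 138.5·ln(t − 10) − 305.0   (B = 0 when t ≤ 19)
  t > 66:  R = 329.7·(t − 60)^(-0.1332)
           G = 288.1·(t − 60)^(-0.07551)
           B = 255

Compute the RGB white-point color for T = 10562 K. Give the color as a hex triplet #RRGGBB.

t = 10562/100 = 105.62; the t > 66 branch applies.
R = 329.7·(105.62 − 60)^(-0.1332) = 329.7·45.62^(-0.1332) = 329.7·0.60117 = 198.207.
G = 288.1·(105.62 − 60)^(-0.07551) = 288.1·45.62^(-0.07551) = 288.1·0.74941 = 215.904.
B = 255 by definition for t > 66.
Rounded: (198, 216, 255).
In hex: #C6D8FF.

#C6D8FF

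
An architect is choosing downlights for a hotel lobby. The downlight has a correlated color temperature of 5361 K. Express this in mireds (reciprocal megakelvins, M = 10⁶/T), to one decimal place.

M = 10⁶ / 5361 = 186.532 → 186.5 mireds.

186.5 mireds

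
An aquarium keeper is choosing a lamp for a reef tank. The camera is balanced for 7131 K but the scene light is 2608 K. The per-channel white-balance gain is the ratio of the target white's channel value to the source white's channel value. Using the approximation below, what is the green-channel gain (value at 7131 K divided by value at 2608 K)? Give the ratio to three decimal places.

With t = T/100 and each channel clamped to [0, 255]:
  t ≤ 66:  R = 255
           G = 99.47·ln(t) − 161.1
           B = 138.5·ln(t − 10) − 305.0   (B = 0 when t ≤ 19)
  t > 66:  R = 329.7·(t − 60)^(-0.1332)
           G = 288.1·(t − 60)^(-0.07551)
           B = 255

At 2608 K (t = 26.08):
  G = 99.47·ln 26.08 − 161.1 = 99.47·3.2612 − 161.1 = 163.288.
At 7131 K (t = 71.31):
  G = 288.1·(71.31 − 60)^(-0.07551) = 288.1·11.31^(-0.07551) = 288.1·0.83263 = 239.881.
Gain = 239.881 / 163.288 = 1.4691 → 1.469.

1.469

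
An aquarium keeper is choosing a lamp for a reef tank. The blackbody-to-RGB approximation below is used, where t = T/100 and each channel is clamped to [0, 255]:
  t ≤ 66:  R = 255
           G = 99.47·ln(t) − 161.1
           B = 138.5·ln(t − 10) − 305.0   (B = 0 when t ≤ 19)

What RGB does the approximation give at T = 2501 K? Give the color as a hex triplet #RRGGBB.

t = 2501/100 = 25.01; the t ≤ 66 branch applies.
R = 255 by definition for t ≤ 66.
G = 99.47·ln 25.01 − 161.1 = 99.47·3.2193 − 161.1 = 159.121.
B = 138.5·ln(25.01 − 10) − 305.0 = 138.5·ln 15.01 − 305.0 = 138.5·2.7087 − 305.0 = 70.157.
Rounded: (255, 159, 70).
In hex: #FF9F46.

#FF9F46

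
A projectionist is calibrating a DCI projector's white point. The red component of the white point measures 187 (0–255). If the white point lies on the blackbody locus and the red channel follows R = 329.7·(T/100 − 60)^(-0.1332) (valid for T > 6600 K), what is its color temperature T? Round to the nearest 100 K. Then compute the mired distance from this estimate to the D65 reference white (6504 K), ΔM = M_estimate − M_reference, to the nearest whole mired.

-77 mireds

(t − 60)^(-0.1332) = 187/329.7 = 0.56718.
t − 60 = 0.56718^(1/-0.1332) = 0.56718^(-7.508) = 70.620, so t = 130.620.
T = 100·t = 13062 K → 13100 K to the nearest 100 K.
M_estimate = 10⁶/13100 = 76.34; M_reference = 10⁶/6504 = 153.75.
ΔM = 76.34 − 153.75 = -77.42 → -77 mireds.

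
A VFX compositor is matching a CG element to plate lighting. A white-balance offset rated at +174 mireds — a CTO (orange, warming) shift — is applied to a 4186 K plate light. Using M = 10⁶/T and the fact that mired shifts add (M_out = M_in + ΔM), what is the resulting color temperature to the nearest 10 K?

2420 K

M_in = 10⁶/4186 = 238.89 mireds.
M_out = 238.89 + (+174) = 412.89 mireds.
T_out = 10⁶/412.89 = 2421.9 K → 2420 K.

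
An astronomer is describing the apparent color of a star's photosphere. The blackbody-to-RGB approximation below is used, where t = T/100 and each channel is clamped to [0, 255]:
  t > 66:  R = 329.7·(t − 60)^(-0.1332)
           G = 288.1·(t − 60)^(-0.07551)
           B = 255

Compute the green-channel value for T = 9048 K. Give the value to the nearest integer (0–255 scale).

223

t = 9048/100 = 90.48; the t > 66 branch applies.
G = 288.1·(90.48 − 60)^(-0.07551) = 288.1·30.48^(-0.07551) = 288.1·0.77258 = 222.580.
Rounded: 223.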